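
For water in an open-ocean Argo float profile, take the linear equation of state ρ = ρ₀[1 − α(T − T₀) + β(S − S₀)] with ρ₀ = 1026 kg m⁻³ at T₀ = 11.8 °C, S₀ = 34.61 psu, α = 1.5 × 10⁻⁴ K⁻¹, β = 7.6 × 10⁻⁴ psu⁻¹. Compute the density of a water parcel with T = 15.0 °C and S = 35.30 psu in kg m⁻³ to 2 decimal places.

T − T₀ = +3.2 K, S − S₀ = +0.69 psu.
Bracket = 1 − α·(+3.2) + β·(+0.69) = 1 + (4.44 × 10⁻⁵) = 1.0000444.
ρ = 1026 × 1.0000444 = 1026.05 kg m⁻³.

1026.05 kg m⁻³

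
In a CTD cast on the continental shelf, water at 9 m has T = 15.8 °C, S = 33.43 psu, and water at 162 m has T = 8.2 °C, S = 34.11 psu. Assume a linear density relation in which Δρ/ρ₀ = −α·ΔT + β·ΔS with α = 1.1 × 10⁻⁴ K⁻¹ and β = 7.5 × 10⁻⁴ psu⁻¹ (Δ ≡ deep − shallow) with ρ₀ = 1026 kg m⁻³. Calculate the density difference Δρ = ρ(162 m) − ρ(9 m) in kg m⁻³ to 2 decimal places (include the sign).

ΔT = -7.6 K, ΔS = +0.68 psu (deep − shallow).
Δρ/ρ₀ = −(1.1 × 10⁻⁴)(-7.6) + (7.5 × 10⁻⁴)(+0.68) = 1.346 × 10⁻³.
Δρ = 1026 × (1.346 × 10⁻³) = +1.38 kg m⁻³.
Positive Δρ: denser below, stable.

+1.38 kg m⁻³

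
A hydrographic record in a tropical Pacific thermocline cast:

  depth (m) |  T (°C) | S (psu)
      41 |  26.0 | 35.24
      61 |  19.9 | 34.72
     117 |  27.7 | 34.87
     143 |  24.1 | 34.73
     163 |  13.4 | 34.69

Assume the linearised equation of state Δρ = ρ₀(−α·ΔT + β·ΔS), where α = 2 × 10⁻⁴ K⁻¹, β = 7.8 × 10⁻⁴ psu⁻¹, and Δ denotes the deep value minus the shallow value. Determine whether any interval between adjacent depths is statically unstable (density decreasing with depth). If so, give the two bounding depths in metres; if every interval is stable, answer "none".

Evaluate Δρ/ρ₀ = −αΔT + βΔS across each adjacent pair:
  41–61 m: −αΔT+βΔS = −(2 × 10⁻⁴)(-6.1)+(7.8 × 10⁻⁴)(-0.52) = 8.1 × 10⁻⁴ → stable
  61–117 m: −αΔT+βΔS = −(2 × 10⁻⁴)(+7.8)+(7.8 × 10⁻⁴)(+0.15) = -1.4 × 10⁻³ → UNSTABLE
  117–143 m: −αΔT+βΔS = −(2 × 10⁻⁴)(-3.6)+(7.8 × 10⁻⁴)(-0.14) = 6.1 × 10⁻⁴ → stable
  143–163 m: −αΔT+βΔS = −(2 × 10⁻⁴)(-10.7)+(7.8 × 10⁻⁴)(-0.04) = 2.1 × 10⁻³ → stable
The 61–117 m interval has Δρ < 0: lighter water underlies denser water.

61–117 m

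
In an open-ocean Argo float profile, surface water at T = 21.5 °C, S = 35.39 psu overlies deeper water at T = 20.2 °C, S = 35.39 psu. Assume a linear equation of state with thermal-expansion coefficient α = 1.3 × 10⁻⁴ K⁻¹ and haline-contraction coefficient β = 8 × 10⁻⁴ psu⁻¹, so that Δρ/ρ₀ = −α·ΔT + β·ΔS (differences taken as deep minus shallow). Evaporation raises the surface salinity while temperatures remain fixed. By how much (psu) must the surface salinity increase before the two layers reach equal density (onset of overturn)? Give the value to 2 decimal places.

0.21 psu

Neutral buoyancy requires −α(T_deep − T_surf) + β(S_deep − S_surf′) = 0.
S_surf′ = S_deep − (α/β)·ΔT = 35.39 − (1.3 × 10⁻⁴/8 × 10⁻⁴)·(-1.3) = 35.6013 psu.
Increase required: 35.6013 − 35.39 = 0.2113 psu.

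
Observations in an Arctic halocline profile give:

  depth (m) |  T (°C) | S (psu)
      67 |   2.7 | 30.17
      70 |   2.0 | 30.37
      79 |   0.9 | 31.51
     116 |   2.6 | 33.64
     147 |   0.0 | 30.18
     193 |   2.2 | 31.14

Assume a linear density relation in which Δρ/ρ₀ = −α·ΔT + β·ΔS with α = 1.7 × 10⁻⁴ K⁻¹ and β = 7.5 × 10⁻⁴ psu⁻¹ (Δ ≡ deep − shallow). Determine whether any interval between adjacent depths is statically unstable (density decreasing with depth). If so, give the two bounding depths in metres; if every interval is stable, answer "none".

Evaluate Δρ/ρ₀ = −αΔT + βΔS across each adjacent pair:
  67–70 m: −αΔT+βΔS = −(1.7 × 10⁻⁴)(-0.7)+(7.5 × 10⁻⁴)(+0.20) = 2.7 × 10⁻⁴ → stable
  70–79 m: −αΔT+βΔS = −(1.7 × 10⁻⁴)(-1.1)+(7.5 × 10⁻⁴)(+1.14) = 1.0 × 10⁻³ → stable
  79–116 m: −αΔT+βΔS = −(1.7 × 10⁻⁴)(+1.7)+(7.5 × 10⁻⁴)(+2.13) = 1.3 × 10⁻³ → stable
  116–147 m: −αΔT+βΔS = −(1.7 × 10⁻⁴)(-2.6)+(7.5 × 10⁻⁴)(-3.46) = -2.2 × 10⁻³ → UNSTABLE
  147–193 m: −αΔT+βΔS = −(1.7 × 10⁻⁴)(+2.2)+(7.5 × 10⁻⁴)(+0.96) = 3.5 × 10⁻⁴ → stable
The 116–147 m interval has Δρ < 0: lighter water underlies denser water.

116–147 m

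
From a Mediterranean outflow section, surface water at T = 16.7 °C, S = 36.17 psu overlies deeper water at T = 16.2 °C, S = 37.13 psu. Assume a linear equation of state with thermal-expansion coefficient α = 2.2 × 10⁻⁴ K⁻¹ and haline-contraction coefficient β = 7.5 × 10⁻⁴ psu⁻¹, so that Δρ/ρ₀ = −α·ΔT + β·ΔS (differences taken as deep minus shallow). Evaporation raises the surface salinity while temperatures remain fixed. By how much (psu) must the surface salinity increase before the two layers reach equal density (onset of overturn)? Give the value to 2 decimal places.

1.11 psu

Neutral buoyancy requires −α(T_deep − T_surf) + β(S_deep − S_surf′) = 0.
S_surf′ = S_deep − (α/β)·ΔT = 37.13 − (2.2 × 10⁻⁴/7.5 × 10⁻⁴)·(-0.5) = 37.2767 psu.
Increase required: 37.2767 − 36.17 = 1.1067 psu.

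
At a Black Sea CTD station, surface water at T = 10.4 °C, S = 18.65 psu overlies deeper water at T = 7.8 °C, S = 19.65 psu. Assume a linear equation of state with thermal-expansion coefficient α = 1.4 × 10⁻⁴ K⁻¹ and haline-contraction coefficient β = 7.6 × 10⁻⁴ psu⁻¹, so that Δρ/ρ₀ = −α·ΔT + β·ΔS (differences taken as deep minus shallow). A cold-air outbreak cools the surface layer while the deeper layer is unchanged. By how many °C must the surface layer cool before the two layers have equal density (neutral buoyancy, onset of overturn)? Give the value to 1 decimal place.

Neutral buoyancy requires Δρ = 0, i.e. −α(T_deep − T_surf′) + β(S_deep − S_surf) = 0.
T_surf′ = T_deep − (β/α)·ΔS = 7.8 − (7.6 × 10⁻⁴/1.4 × 10⁻⁴)·(+1.00) = 2.371 °C.
Cooling required: 10.4 − (2.371) = 8.029 °C.

8.0 °C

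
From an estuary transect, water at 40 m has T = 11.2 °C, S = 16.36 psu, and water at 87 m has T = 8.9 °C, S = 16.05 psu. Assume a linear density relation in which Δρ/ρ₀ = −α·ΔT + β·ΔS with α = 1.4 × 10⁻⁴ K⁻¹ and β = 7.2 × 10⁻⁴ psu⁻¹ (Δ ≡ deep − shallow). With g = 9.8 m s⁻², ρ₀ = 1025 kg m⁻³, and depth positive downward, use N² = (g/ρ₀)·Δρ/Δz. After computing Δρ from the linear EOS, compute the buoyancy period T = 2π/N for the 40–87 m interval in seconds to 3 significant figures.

1.38 × 10³ s

ΔT = -2.3 K, ΔS = -0.31 psu (deep − shallow).
Δρ/ρ₀ = −αΔT + βΔS = 3.22 × 10⁻⁴ − 2.232 × 10⁻⁴ = 9.88 × 10⁻⁵, so Δρ ≈ 0.1013 kg m⁻³.
N² = (g/ρ₀)·Δρ/Δz = g·(Δρ/ρ₀)/Δz = 9.8 × 9.88 × 10⁻⁵ / 47 = 2.0601 × 10⁻⁵ s⁻².
N = √(2.0601 × 10⁻⁵) = 4.5388 × 10⁻³ rad s⁻¹ → T = 2π/N = 1.3843 × 10³ s ≈ 1.38 × 10³ s.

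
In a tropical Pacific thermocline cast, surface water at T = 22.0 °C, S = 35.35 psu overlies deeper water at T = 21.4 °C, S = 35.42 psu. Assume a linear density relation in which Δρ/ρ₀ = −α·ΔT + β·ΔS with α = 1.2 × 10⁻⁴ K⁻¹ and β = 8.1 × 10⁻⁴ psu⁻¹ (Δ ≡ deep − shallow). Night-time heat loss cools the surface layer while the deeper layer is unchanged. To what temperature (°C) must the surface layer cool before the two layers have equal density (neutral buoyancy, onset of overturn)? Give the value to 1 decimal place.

Neutral buoyancy requires Δρ = 0, i.e. −α(T_deep − T_surf′) + β(S_deep − S_surf) = 0.
T_surf′ = T_deep − (β/α)·ΔS = 21.4 − (8.1 × 10⁻⁴/1.2 × 10⁻⁴)·(+0.07) = 20.927 °C.
Cooling required: 22.0 − (20.927) = 1.073 °C.

20.9 °C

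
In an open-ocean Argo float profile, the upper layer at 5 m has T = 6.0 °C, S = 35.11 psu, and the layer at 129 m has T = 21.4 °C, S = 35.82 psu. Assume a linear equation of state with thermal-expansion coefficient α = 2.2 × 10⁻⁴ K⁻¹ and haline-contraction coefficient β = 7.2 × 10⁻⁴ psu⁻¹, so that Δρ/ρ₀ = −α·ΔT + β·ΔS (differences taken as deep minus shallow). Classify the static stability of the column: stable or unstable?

ΔT = 21.4 − 6.0 = +15.4 K and ΔS = 35.82 − 35.11 = +0.71 psu (deep − shallow).
−αΔT = -3.388 × 10⁻³; βΔS = 5.112 × 10⁻⁴; sum Δρ/ρ₀ = -2.8768 × 10⁻³.
Δρ/ρ₀ < 0, so Δρ < 0: deeper water is lighter → statically unstable; the column would overturn.

unstable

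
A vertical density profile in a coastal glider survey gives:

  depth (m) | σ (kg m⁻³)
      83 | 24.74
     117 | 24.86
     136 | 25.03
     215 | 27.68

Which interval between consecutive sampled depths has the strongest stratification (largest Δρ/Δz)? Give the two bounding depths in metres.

Compute the density gradient over each adjacent pair:
  83–117 m: Δρ/Δz = 0.12/34 = 3.5 × 10⁻³ kg m⁻⁴
  117–136 m: Δρ/Δz = 0.17/19 = 8.9 × 10⁻³ kg m⁻⁴
  136–215 m: Δρ/Δz = 2.65/79 = 0.034 kg m⁻⁴
The largest gradient is in the 136–215 m interval — the pycnocline.

136–215 m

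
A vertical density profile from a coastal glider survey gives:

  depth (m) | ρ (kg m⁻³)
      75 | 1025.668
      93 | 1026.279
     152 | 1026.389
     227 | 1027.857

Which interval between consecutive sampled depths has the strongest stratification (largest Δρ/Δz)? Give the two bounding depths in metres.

75–93 m

Compute the density gradient over each adjacent pair:
  75–93 m: Δρ/Δz = 0.611/18 = 0.034 kg m⁻⁴
  93–152 m: Δρ/Δz = 0.110/59 = 1.9 × 10⁻³ kg m⁻⁴
  152–227 m: Δρ/Δz = 1.468/75 = 0.020 kg m⁻⁴
The largest gradient is in the 75–93 m interval — the pycnocline.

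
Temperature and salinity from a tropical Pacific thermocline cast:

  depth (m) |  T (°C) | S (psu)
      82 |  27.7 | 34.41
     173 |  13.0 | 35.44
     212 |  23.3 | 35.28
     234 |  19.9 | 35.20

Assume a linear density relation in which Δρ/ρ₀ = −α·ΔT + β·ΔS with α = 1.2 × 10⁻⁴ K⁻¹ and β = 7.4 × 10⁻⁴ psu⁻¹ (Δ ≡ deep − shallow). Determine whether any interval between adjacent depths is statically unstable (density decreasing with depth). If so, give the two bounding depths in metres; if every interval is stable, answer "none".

Evaluate Δρ/ρ₀ = −αΔT + βΔS across each adjacent pair:
  82–173 m: −αΔT+βΔS = −(1.2 × 10⁻⁴)(-14.7)+(7.4 × 10⁻⁴)(+1.03) = 2.5 × 10⁻³ → stable
  173–212 m: −αΔT+βΔS = −(1.2 × 10⁻⁴)(+10.3)+(7.4 × 10⁻⁴)(-0.16) = -1.4 × 10⁻³ → UNSTABLE
  212–234 m: −αΔT+βΔS = −(1.2 × 10⁻⁴)(-3.4)+(7.4 × 10⁻⁴)(-0.08) = 3.5 × 10⁻⁴ → stable
The 173–212 m interval has Δρ < 0: lighter water underlies denser water.

173–212 m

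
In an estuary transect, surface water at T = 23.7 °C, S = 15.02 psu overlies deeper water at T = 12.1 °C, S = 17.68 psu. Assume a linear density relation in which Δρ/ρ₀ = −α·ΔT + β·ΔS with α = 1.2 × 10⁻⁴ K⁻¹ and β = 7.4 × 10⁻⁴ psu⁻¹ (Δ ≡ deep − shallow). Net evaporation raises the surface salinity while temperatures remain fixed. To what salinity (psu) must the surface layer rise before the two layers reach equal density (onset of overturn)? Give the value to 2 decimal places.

Neutral buoyancy requires −α(T_deep − T_surf) + β(S_deep − S_surf′) = 0.
S_surf′ = S_deep − (α/β)·ΔT = 17.68 − (1.2 × 10⁻⁴/7.4 × 10⁻⁴)·(-11.6) = 19.5611 psu.
Increase required: 19.5611 − 15.02 = 4.5411 psu.

19.56 psu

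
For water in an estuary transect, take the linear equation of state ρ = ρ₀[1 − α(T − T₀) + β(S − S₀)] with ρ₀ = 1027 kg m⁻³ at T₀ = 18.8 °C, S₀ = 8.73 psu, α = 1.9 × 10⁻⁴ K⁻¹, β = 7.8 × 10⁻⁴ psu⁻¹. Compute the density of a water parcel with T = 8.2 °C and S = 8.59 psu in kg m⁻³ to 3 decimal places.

T − T₀ = -10.6 K, S − S₀ = -0.14 psu.
Bracket = 1 − α·(-10.6) + β·(-0.14) = 1 + (1.9048 × 10⁻³) = 1.0019048.
ρ = 1027 × 1.0019048 = 1028.956 kg m⁻³.

1028.956 kg m⁻³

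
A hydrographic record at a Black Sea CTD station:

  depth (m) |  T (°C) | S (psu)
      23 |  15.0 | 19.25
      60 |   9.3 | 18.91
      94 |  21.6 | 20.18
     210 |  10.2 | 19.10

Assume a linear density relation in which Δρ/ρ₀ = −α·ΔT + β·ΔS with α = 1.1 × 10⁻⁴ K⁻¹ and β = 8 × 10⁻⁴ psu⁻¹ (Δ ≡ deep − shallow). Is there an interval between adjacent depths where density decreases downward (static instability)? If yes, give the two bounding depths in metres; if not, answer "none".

60–94 m

Evaluate Δρ/ρ₀ = −αΔT + βΔS across each adjacent pair:
  23–60 m: −αΔT+βΔS = −(1.1 × 10⁻⁴)(-5.7)+(8 × 10⁻⁴)(-0.34) = 3.6 × 10⁻⁴ → stable
  60–94 m: −αΔT+βΔS = −(1.1 × 10⁻⁴)(+12.3)+(8 × 10⁻⁴)(+1.27) = -3.4 × 10⁻⁴ → UNSTABLE
  94–210 m: −αΔT+βΔS = −(1.1 × 10⁻⁴)(-11.4)+(8 × 10⁻⁴)(-1.08) = 3.9 × 10⁻⁴ → stable
The 60–94 m interval has Δρ < 0: lighter water underlies denser water.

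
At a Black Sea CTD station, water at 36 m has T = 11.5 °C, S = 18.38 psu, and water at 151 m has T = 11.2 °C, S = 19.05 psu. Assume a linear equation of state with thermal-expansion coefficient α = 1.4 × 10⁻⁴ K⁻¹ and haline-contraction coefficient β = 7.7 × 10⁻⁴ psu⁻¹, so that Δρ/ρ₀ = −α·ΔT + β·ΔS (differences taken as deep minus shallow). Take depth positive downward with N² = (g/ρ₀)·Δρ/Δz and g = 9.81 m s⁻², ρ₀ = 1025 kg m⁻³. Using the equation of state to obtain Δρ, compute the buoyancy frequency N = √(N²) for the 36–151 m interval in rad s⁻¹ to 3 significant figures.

6.90 × 10⁻³ rad s⁻¹

ΔT = -0.3 K, ΔS = +0.67 psu (deep − shallow).
Δρ/ρ₀ = −αΔT + βΔS = 4.20 × 10⁻⁵ + 5.159 × 10⁻⁴ = 5.579 × 10⁻⁴, so Δρ ≈ 0.5718 kg m⁻³.
N² = (g/ρ₀)·Δρ/Δz = g·(Δρ/ρ₀)/Δz = 9.81 × 5.579 × 10⁻⁴ / 115 = 4.7591 × 10⁻⁵ s⁻².
N = √(4.7591 × 10⁻⁵) = 6.8986 × 10⁻³ rad s⁻¹ ≈ 6.90 × 10⁻³ rad s⁻¹.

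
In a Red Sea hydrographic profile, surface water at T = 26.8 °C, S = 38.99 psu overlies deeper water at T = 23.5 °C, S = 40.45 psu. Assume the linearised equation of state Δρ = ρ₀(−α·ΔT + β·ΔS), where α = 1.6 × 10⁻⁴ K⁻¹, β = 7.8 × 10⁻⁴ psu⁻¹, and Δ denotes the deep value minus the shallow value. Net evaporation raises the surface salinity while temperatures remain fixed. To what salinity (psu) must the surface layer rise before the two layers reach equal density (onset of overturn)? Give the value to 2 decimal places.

41.13 psu

Neutral buoyancy requires −α(T_deep − T_surf) + β(S_deep − S_surf′) = 0.
S_surf′ = S_deep − (α/β)·ΔT = 40.45 − (1.6 × 10⁻⁴/7.8 × 10⁻⁴)·(-3.3) = 41.1269 psu.
Increase required: 41.1269 − 38.99 = 2.1369 psu.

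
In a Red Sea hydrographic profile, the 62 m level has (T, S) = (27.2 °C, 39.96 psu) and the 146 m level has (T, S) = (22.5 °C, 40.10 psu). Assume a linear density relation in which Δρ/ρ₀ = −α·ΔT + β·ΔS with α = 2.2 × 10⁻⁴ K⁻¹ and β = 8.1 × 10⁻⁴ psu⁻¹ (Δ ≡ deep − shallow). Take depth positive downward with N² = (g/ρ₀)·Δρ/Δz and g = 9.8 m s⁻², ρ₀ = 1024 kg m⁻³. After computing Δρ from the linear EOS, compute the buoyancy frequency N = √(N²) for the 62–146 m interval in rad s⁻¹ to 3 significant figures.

0.0116 rad s⁻¹

ΔT = -4.7 K, ΔS = +0.14 psu (deep − shallow).
Δρ/ρ₀ = −αΔT + βΔS = 1.034 × 10⁻³ + 1.134 × 10⁻⁴ = 1.1474 × 10⁻³, so Δρ ≈ 1.175 kg m⁻³.
N² = (g/ρ₀)·Δρ/Δz = g·(Δρ/ρ₀)/Δz = 9.8 × 1.1474 × 10⁻³ / 84 = 1.3386 × 10⁻⁴ s⁻².
N = √(1.3386 × 10⁻⁴) = 0.011570 rad s⁻¹ ≈ 0.0116 rad s⁻¹.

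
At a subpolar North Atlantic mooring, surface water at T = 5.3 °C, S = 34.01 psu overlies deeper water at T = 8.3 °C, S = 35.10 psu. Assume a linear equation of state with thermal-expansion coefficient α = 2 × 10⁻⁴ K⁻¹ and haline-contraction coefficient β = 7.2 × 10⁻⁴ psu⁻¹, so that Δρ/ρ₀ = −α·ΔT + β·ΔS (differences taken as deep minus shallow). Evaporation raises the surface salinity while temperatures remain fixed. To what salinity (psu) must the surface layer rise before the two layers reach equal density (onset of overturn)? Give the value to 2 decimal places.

34.27 psu

Neutral buoyancy requires −α(T_deep − T_surf) + β(S_deep − S_surf′) = 0.
S_surf′ = S_deep − (α/β)·ΔT = 35.10 − (2 × 10⁻⁴/7.2 × 10⁻⁴)·(+3.0) = 34.2667 psu.
Increase required: 34.2667 − 34.01 = 0.2567 psu.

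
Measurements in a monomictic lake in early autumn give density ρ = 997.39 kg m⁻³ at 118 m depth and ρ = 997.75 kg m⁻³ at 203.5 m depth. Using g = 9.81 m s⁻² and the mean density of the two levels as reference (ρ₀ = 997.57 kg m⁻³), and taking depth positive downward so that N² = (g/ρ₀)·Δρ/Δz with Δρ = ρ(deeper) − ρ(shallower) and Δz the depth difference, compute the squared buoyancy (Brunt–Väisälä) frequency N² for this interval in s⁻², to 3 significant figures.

Δρ = 997.75 − 997.39 = 0.36 kg m⁻³ over Δz = 203.5 − 118 = 85.5 m.
N² = (9.81/997.57) × (0.36/85.5) = 4.1406 × 10⁻⁵ s⁻² ≈ 4.14 × 10⁻⁵ s⁻².

4.14 × 10⁻⁵ s⁻²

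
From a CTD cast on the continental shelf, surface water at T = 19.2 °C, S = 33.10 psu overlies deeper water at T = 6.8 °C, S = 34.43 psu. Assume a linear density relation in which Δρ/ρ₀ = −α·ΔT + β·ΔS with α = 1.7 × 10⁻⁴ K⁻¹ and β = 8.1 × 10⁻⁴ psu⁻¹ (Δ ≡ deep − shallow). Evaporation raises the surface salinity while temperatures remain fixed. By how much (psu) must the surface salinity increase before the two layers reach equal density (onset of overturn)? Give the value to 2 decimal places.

3.93 psu

Neutral buoyancy requires −α(T_deep − T_surf) + β(S_deep − S_surf′) = 0.
S_surf′ = S_deep − (α/β)·ΔT = 34.43 − (1.7 × 10⁻⁴/8.1 × 10⁻⁴)·(-12.4) = 37.0325 psu.
Increase required: 37.0325 − 33.10 = 3.9325 psu.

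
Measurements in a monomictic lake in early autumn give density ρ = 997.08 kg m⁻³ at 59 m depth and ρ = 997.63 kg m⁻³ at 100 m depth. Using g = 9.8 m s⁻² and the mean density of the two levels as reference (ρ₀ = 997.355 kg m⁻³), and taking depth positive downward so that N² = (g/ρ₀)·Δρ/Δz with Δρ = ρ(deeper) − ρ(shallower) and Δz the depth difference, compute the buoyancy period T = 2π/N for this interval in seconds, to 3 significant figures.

547 s

Δρ = 997.63 − 997.08 = 0.55 kg m⁻³ over Δz = 100 − 59 = 41 m.
N² = (9.8/997.355) × (0.55/41) = 1.3181 × 10⁻⁴ s⁻².
N = √(1.3181 × 10⁻⁴) = 0.011481 rad s⁻¹, so T = 2π/N = 547.27 s ≈ 547 s.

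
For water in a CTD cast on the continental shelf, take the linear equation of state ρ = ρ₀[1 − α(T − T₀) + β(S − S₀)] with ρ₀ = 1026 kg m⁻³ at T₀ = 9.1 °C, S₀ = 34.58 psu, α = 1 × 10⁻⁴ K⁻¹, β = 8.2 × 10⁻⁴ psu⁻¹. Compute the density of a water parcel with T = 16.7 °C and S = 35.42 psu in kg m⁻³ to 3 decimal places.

1025.927 kg m⁻³

T − T₀ = +7.6 K, S − S₀ = +0.84 psu.
Bracket = 1 − α·(+7.6) + β·(+0.84) = 1 + (-7.12 × 10⁻⁵) = 0.9999288.
ρ = 1026 × 0.9999288 = 1025.927 kg m⁻³.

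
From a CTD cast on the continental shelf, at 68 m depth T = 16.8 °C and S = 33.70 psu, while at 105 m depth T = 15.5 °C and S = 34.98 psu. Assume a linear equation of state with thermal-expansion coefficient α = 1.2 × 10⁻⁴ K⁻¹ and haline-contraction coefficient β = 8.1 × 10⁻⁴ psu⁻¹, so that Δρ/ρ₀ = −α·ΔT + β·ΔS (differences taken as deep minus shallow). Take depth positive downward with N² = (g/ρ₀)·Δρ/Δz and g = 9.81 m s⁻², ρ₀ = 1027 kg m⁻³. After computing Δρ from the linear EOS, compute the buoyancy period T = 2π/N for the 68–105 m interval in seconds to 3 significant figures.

353 s

ΔT = -1.3 K, ΔS = +1.28 psu (deep − shallow).
Δρ/ρ₀ = −αΔT + βΔS = 1.56 × 10⁻⁴ + 1.0368 × 10⁻³ = 1.1928 × 10⁻³, so Δρ ≈ 1.225 kg m⁻³.
N² = (g/ρ₀)·Δρ/Δz = g·(Δρ/ρ₀)/Δz = 9.81 × 1.1928 × 10⁻³ / 37 = 3.1625 × 10⁻⁴ s⁻².
N = √(3.1625 × 10⁻⁴) = 0.017783 rad s⁻¹ → T = 2π/N = 353.33 s ≈ 353 s.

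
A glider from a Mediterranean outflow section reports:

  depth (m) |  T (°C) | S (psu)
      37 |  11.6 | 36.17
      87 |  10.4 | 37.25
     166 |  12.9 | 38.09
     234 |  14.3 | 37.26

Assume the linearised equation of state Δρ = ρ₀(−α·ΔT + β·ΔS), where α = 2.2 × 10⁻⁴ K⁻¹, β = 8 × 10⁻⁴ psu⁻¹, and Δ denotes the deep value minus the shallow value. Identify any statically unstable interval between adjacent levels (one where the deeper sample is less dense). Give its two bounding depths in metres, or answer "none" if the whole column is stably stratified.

166–234 m

Evaluate Δρ/ρ₀ = −αΔT + βΔS across each adjacent pair:
  37–87 m: −αΔT+βΔS = −(2.2 × 10⁻⁴)(-1.2)+(8 × 10⁻⁴)(+1.08) = 1.1 × 10⁻³ → stable
  87–166 m: −αΔT+βΔS = −(2.2 × 10⁻⁴)(+2.5)+(8 × 10⁻⁴)(+0.84) = 1.2 × 10⁻⁴ → stable
  166–234 m: −αΔT+βΔS = −(2.2 × 10⁻⁴)(+1.4)+(8 × 10⁻⁴)(-0.83) = -9.7 × 10⁻⁴ → UNSTABLE
The 166–234 m interval has Δρ < 0: lighter water underlies denser water.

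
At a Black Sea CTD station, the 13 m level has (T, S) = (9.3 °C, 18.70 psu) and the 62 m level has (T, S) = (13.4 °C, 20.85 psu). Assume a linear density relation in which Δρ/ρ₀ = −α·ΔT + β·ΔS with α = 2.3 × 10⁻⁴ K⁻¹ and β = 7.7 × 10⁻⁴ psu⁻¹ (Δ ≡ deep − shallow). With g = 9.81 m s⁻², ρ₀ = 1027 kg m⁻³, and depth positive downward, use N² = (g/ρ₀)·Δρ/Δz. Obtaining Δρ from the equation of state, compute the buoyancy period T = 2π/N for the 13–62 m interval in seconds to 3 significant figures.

ΔT = +4.1 K, ΔS = +2.15 psu (deep − shallow).
Δρ/ρ₀ = −αΔT + βΔS = -9.43 × 10⁻⁴ + 1.6555 × 10⁻³ = 7.125 × 10⁻⁴, so Δρ ≈ 0.7317 kg m⁻³.
N² = (g/ρ₀)·Δρ/Δz = g·(Δρ/ρ₀)/Δz = 9.81 × 7.125 × 10⁻⁴ / 49 = 1.4265 × 10⁻⁴ s⁻².
N = √(1.4265 × 10⁻⁴) = 0.011944 rad s⁻¹ → T = 2π/N = 526.05 s ≈ 526 s.

526 s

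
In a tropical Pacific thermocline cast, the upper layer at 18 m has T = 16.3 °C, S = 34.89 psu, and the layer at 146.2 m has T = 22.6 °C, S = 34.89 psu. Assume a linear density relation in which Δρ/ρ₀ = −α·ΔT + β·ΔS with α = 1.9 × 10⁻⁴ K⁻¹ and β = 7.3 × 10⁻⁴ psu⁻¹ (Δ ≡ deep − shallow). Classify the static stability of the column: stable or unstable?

ΔT = 22.6 − 16.3 = +6.3 K and ΔS = 34.89 − 34.89 = +0.00 psu (deep − shallow).
−αΔT = -1.197 × 10⁻³; βΔS = 0; sum Δρ/ρ₀ = -1.197 × 10⁻³.
Δρ/ρ₀ < 0, so Δρ < 0: deeper water is lighter → statically unstable; the column would overturn.

unstable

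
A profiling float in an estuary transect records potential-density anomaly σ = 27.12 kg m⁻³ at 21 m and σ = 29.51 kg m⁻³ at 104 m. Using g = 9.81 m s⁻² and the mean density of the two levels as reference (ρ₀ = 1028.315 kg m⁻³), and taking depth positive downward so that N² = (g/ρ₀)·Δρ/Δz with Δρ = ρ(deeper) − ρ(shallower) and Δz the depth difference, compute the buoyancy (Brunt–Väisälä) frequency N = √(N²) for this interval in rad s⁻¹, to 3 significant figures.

Δρ = 1029.51 − 1027.12 = 2.39 kg m⁻³ over Δz = 104 − 21 = 83 m.
N² = (9.81/1028.315) × (2.39/83) = 2.7470 × 10⁻⁴ s⁻².
N = √(2.7470 × 10⁻⁴) = 0.016574 rad s⁻¹ ≈ 0.0166 rad s⁻¹.

0.0166 rad s⁻¹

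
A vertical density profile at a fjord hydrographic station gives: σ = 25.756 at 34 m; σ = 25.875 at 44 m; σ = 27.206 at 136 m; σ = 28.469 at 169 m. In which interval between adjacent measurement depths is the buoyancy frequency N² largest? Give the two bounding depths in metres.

136–169 m

Compute the density gradient over each adjacent pair:
  34–44 m: Δρ/Δz = 0.119/10 = 0.012 kg m⁻⁴
  44–136 m: Δρ/Δz = 1.331/92 = 0.014 kg m⁻⁴
  136–169 m: Δρ/Δz = 1.263/33 = 0.038 kg m⁻⁴
The largest gradient is in the 136–169 m interval — the pycnocline.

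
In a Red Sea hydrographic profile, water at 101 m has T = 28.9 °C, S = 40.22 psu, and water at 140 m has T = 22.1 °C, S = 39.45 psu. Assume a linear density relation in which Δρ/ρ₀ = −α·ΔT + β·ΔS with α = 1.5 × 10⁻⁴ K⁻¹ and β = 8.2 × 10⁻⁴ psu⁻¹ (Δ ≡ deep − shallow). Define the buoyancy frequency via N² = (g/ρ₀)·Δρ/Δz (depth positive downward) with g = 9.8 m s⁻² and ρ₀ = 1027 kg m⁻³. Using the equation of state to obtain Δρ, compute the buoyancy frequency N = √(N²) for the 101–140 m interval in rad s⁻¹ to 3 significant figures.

ΔT = -6.8 K, ΔS = -0.77 psu (deep − shallow).
Δρ/ρ₀ = −αΔT + βΔS = 1.02 × 10⁻³ − 6.314 × 10⁻⁴ = 3.886 × 10⁻⁴, so Δρ ≈ 0.3991 kg m⁻³.
N² = (g/ρ₀)·Δρ/Δz = g·(Δρ/ρ₀)/Δz = 9.8 × 3.886 × 10⁻⁴ / 39 = 9.7648 × 10⁻⁵ s⁻².
N = √(9.7648 × 10⁻⁵) = 9.8817 × 10⁻³ rad s⁻¹ ≈ 9.88 × 10⁻³ rad s⁻¹.

9.88 × 10⁻³ rad s⁻¹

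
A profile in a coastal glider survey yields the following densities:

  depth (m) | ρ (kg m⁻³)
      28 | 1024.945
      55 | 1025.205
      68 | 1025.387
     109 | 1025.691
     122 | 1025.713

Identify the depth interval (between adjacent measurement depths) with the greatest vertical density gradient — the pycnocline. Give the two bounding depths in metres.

Compute the density gradient over each adjacent pair:
  28–55 m: Δρ/Δz = 0.260/27 = 9.6 × 10⁻³ kg m⁻⁴
  55–68 m: Δρ/Δz = 0.182/13 = 0.014 kg m⁻⁴
  68–109 m: Δρ/Δz = 0.304/41 = 7.4 × 10⁻³ kg m⁻⁴
  109–122 m: Δρ/Δz = 0.022/13 = 1.7 × 10⁻³ kg m⁻⁴
The largest gradient is in the 55–68 m interval — the pycnocline.

55–68 m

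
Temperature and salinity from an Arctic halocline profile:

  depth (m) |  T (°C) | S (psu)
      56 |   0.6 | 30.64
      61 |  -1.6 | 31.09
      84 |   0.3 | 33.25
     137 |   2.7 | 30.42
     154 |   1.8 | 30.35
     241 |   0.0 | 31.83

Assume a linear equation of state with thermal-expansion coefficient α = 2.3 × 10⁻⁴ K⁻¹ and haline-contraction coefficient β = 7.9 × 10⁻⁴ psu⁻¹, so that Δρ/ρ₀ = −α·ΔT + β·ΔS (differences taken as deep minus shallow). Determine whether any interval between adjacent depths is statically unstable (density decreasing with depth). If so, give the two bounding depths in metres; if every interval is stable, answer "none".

Evaluate Δρ/ρ₀ = −αΔT + βΔS across each adjacent pair:
  56–61 m: −αΔT+βΔS = −(2.3 × 10⁻⁴)(-2.2)+(7.9 × 10⁻⁴)(+0.45) = 8.6 × 10⁻⁴ → stable
  61–84 m: −αΔT+βΔS = −(2.3 × 10⁻⁴)(+1.9)+(7.9 × 10⁻⁴)(+2.16) = 1.3 × 10⁻³ → stable
  84–137 m: −αΔT+βΔS = −(2.3 × 10⁻⁴)(+2.4)+(7.9 × 10⁻⁴)(-2.83) = -2.8 × 10⁻³ → UNSTABLE
  137–154 m: −αΔT+βΔS = −(2.3 × 10⁻⁴)(-0.9)+(7.9 × 10⁻⁴)(-0.07) = 1.5 × 10⁻⁴ → stable
  154–241 m: −αΔT+βΔS = −(2.3 × 10⁻⁴)(-1.8)+(7.9 × 10⁻⁴)(+1.48) = 1.6 × 10⁻³ → stable
The 84–137 m interval has Δρ < 0: lighter water underlies denser water.

84–137 m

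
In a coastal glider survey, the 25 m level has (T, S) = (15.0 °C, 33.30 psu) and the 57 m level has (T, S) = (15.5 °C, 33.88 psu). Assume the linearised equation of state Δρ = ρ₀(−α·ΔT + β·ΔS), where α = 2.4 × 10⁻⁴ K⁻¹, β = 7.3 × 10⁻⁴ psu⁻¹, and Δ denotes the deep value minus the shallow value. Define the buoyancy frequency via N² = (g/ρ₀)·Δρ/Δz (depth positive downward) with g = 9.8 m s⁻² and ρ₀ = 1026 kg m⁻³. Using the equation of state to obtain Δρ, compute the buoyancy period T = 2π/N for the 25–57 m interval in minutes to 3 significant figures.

ΔT = +0.5 K, ΔS = +0.58 psu (deep − shallow).
Δρ/ρ₀ = −αΔT + βΔS = -1.20 × 10⁻⁴ + 4.234 × 10⁻⁴ = 3.034 × 10⁻⁴, so Δρ ≈ 0.3113 kg m⁻³.
N² = (g/ρ₀)·Δρ/Δz = g·(Δρ/ρ₀)/Δz = 9.8 × 3.034 × 10⁻⁴ / 32 = 9.2916 × 10⁻⁵ s⁻².
N = √(9.2916 × 10⁻⁵) = 9.6393 × 10⁻³ rad s⁻¹ → T = 2π/N = 651.83 s = 10.864 min ≈ 10.9 min.

10.9 min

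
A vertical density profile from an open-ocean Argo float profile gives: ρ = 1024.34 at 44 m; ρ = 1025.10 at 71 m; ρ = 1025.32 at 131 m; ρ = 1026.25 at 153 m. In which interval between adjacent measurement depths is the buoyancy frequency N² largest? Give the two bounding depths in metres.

131–153 m

Compute the density gradient over each adjacent pair:
  44–71 m: Δρ/Δz = 0.76/27 = 0.028 kg m⁻⁴
  71–131 m: Δρ/Δz = 0.22/60 = 3.7 × 10⁻³ kg m⁻⁴
  131–153 m: Δρ/Δz = 0.93/22 = 0.042 kg m⁻⁴
The largest gradient is in the 131–153 m interval — the pycnocline.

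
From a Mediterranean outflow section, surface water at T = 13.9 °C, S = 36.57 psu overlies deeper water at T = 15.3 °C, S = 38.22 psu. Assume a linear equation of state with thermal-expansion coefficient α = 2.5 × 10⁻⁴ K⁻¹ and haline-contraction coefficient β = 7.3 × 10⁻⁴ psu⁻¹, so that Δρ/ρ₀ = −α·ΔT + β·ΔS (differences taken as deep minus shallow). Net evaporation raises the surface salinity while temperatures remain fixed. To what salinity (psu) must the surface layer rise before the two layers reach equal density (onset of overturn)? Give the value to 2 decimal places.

Neutral buoyancy requires −α(T_deep − T_surf) + β(S_deep − S_surf′) = 0.
S_surf′ = S_deep − (α/β)·ΔT = 38.22 − (2.5 × 10⁻⁴/7.3 × 10⁻⁴)·(+1.4) = 37.7405 psu.
Increase required: 37.7405 − 36.57 = 1.1705 psu.

37.74 psu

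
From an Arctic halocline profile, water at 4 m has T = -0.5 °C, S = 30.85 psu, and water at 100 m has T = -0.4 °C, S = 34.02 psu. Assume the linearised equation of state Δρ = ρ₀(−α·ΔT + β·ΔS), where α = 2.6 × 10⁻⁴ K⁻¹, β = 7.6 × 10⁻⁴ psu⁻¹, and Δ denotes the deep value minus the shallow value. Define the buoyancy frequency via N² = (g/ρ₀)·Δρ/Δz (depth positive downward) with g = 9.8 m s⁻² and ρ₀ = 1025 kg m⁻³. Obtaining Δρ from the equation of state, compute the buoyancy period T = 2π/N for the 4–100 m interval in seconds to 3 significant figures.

403 s

ΔT = +0.1 K, ΔS = +3.17 psu (deep − shallow).
Δρ/ρ₀ = −αΔT + βΔS = -2.60 × 10⁻⁵ + 2.4092 × 10⁻³ = 2.3832 × 10⁻³, so Δρ ≈ 2.443 kg m⁻³.
N² = (g/ρ₀)·Δρ/Δz = g·(Δρ/ρ₀)/Δz = 9.8 × 2.3832 × 10⁻³ / 96 = 2.4329 × 10⁻⁴ s⁻².
N = √(2.4329 × 10⁻⁴) = 0.015598 rad s⁻¹ → T = 2π/N = 402.82 s ≈ 403 s.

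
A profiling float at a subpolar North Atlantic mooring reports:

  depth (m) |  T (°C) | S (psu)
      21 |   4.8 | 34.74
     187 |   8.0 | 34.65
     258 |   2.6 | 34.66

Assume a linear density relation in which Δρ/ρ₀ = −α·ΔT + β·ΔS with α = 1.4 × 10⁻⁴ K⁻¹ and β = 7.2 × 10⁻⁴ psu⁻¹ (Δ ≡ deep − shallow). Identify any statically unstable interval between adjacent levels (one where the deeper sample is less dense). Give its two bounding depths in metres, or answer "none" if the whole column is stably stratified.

Evaluate Δρ/ρ₀ = −αΔT + βΔS across each adjacent pair:
  21–187 m: −αΔT+βΔS = −(1.4 × 10⁻⁴)(+3.2)+(7.2 × 10⁻⁴)(-0.09) = -5.1 × 10⁻⁴ → UNSTABLE
  187–258 m: −αΔT+βΔS = −(1.4 × 10⁻⁴)(-5.4)+(7.2 × 10⁻⁴)(+0.01) = 7.6 × 10⁻⁴ → stable
The 21–187 m interval has Δρ < 0: lighter water underlies denser water.

21–187 m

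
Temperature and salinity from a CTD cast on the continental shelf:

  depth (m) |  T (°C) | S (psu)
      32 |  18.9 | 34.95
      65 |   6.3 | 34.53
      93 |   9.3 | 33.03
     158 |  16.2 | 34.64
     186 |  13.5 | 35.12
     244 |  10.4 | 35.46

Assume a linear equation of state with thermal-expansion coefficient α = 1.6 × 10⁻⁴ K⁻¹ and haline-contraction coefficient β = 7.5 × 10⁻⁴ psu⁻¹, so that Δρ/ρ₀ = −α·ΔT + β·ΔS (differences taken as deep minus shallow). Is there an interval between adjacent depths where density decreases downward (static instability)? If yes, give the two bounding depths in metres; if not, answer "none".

65–93 m

Evaluate Δρ/ρ₀ = −αΔT + βΔS across each adjacent pair:
  32–65 m: −αΔT+βΔS = −(1.6 × 10⁻⁴)(-12.6)+(7.5 × 10⁻⁴)(-0.42) = 1.7 × 10⁻³ → stable
  65–93 m: −αΔT+βΔS = −(1.6 × 10⁻⁴)(+3.0)+(7.5 × 10⁻⁴)(-1.50) = -1.6 × 10⁻³ → UNSTABLE
  93–158 m: −αΔT+βΔS = −(1.6 × 10⁻⁴)(+6.9)+(7.5 × 10⁻⁴)(+1.61) = 1.0 × 10⁻⁴ → stable
  158–186 m: −αΔT+βΔS = −(1.6 × 10⁻⁴)(-2.7)+(7.5 × 10⁻⁴)(+0.48) = 7.9 × 10⁻⁴ → stable
  186–244 m: −αΔT+βΔS = −(1.6 × 10⁻⁴)(-3.1)+(7.5 × 10⁻⁴)(+0.34) = 7.5 × 10⁻⁴ → stable
The 65–93 m interval has Δρ < 0: lighter water underlies denser water.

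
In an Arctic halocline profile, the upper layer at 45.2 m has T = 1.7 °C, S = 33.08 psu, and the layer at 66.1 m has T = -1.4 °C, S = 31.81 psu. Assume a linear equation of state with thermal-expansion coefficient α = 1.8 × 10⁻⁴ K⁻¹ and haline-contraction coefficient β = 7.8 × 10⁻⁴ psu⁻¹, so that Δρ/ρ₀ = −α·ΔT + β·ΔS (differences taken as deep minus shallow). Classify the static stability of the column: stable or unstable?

unstable

ΔT = -1.4 − 1.7 = -3.1 K and ΔS = 31.81 − 33.08 = -1.27 psu (deep − shallow).
−αΔT = 5.58 × 10⁻⁴; βΔS = -9.906 × 10⁻⁴; sum Δρ/ρ₀ = -4.326 × 10⁻⁴.
Δρ/ρ₀ < 0, so Δρ < 0: deeper water is lighter → statically unstable; the column would overturn.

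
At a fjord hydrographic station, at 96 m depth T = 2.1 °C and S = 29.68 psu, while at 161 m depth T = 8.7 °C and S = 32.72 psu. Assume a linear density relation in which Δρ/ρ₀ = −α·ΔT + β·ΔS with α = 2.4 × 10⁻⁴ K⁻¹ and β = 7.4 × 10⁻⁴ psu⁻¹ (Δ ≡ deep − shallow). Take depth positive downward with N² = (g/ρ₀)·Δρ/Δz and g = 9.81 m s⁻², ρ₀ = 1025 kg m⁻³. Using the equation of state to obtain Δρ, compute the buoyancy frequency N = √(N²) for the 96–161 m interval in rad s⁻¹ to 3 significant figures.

0.0100 rad s⁻¹

ΔT = +6.6 K, ΔS = +3.04 psu (deep − shallow).
Δρ/ρ₀ = −αΔT + βΔS = -1.584 × 10⁻³ + 2.2496 × 10⁻³ = 6.656 × 10⁻⁴, so Δρ ≈ 0.6822 kg m⁻³.
N² = (g/ρ₀)·Δρ/Δz = g·(Δρ/ρ₀)/Δz = 9.81 × 6.656 × 10⁻⁴ / 65 = 1.0045 × 10⁻⁴ s⁻².
N = √(1.0045 × 10⁻⁴) = 0.010022 rad s⁻¹ ≈ 0.0100 rad s⁻¹.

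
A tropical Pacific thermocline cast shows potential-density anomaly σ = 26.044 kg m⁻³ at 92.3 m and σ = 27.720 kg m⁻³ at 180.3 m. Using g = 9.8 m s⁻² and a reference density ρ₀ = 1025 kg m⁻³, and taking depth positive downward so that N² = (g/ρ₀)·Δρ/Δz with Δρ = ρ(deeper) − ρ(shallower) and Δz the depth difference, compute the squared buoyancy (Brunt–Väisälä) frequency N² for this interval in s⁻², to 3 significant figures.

Δρ = 1027.720 − 1026.044 = 1.676 kg m⁻³ over Δz = 180.3 − 92.3 = 88 m.
N² = (9.8/1025) × (1.676/88) = 1.8209 × 10⁻⁴ s⁻² ≈ 1.82 × 10⁻⁴ s⁻².

1.82 × 10⁻⁴ s⁻²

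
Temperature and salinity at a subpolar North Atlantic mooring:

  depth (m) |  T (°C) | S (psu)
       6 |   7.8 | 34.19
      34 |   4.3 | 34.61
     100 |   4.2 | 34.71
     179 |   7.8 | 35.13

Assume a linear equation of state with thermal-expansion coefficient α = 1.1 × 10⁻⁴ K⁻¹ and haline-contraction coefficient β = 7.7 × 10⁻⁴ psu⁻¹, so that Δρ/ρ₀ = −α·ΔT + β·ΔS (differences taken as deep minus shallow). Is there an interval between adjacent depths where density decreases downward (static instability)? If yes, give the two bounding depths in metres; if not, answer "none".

100–179 m

Evaluate Δρ/ρ₀ = −αΔT + βΔS across each adjacent pair:
  6–34 m: −αΔT+βΔS = −(1.1 × 10⁻⁴)(-3.5)+(7.7 × 10⁻⁴)(+0.42) = 7.1 × 10⁻⁴ → stable
  34–100 m: −αΔT+βΔS = −(1.1 × 10⁻⁴)(-0.1)+(7.7 × 10⁻⁴)(+0.10) = 8.8 × 10⁻⁵ → stable
  100–179 m: −αΔT+βΔS = −(1.1 × 10⁻⁴)(+3.6)+(7.7 × 10⁻⁴)(+0.42) = -7.3 × 10⁻⁵ → UNSTABLE
The 100–179 m interval has Δρ < 0: lighter water underlies denser water.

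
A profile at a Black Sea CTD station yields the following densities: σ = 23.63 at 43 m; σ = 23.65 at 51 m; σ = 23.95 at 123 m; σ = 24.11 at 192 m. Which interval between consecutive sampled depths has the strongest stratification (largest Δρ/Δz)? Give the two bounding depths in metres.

Compute the density gradient over each adjacent pair:
  43–51 m: Δρ/Δz = 0.02/8 = 2.5 × 10⁻³ kg m⁻⁴
  51–123 m: Δρ/Δz = 0.30/72 = 4.2 × 10⁻³ kg m⁻⁴
  123–192 m: Δρ/Δz = 0.16/69 = 2.3 × 10⁻³ kg m⁻⁴
The largest gradient is in the 51–123 m interval — the pycnocline.

51–123 m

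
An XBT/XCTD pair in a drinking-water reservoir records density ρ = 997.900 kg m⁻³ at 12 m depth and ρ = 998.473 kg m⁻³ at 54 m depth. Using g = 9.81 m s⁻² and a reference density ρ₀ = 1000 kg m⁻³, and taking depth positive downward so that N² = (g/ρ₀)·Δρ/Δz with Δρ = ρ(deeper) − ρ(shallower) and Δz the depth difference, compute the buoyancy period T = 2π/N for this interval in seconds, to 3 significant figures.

543 s

Δρ = 998.473 − 997.900 = 0.573 kg m⁻³ over Δz = 54 − 12 = 42 m.
N² = (9.81/1000) × (0.573/42) = 1.3384 × 10⁻⁴ s⁻².
N = √(1.3384 × 10⁻⁴) = 0.011569 rad s⁻¹, so T = 2π/N = 543.11 s ≈ 543 s.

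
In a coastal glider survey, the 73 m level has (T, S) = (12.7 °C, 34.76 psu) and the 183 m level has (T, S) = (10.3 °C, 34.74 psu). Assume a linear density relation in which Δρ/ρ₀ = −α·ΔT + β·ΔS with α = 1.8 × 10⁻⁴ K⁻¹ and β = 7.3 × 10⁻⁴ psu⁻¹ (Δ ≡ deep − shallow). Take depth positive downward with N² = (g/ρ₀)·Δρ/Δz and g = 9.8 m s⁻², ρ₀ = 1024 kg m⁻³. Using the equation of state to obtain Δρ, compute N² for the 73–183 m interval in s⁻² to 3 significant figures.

3.72 × 10⁻⁵ s⁻²

ΔT = -2.4 K, ΔS = -0.02 psu (deep − shallow).
Δρ/ρ₀ = −αΔT + βΔS = 4.32 × 10⁻⁴ − 1.46 × 10⁻⁵ = 4.174 × 10⁻⁴, so Δρ ≈ 0.4274 kg m⁻³.
N² = (g/ρ₀)·Δρ/Δz = g·(Δρ/ρ₀)/Δz = 9.8 × 4.174 × 10⁻⁴ / 110 = 3.7187 × 10⁻⁵ s⁻² ≈ 3.72 × 10⁻⁵ s⁻².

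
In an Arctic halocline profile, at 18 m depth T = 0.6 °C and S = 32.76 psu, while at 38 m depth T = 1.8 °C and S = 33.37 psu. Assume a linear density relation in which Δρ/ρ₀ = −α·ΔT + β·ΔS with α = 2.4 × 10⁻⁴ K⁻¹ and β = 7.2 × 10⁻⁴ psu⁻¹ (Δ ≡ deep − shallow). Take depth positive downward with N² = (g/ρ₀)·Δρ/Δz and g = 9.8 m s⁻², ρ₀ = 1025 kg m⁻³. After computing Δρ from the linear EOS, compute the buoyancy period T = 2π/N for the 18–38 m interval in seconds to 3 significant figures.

730 s

ΔT = +1.2 K, ΔS = +0.61 psu (deep − shallow).
Δρ/ρ₀ = −αΔT + βΔS = -2.88 × 10⁻⁴ + 4.392 × 10⁻⁴ = 1.512 × 10⁻⁴, so Δρ ≈ 0.1550 kg m⁻³.
N² = (g/ρ₀)·Δρ/Δz = g·(Δρ/ρ₀)/Δz = 9.8 × 1.512 × 10⁻⁴ / 20 = 7.4088 × 10⁻⁵ s⁻².
N = √(7.4088 × 10⁻⁵) = 8.6074 × 10⁻³ rad s⁻¹ → T = 2π/N = 729.97 s ≈ 730 s.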